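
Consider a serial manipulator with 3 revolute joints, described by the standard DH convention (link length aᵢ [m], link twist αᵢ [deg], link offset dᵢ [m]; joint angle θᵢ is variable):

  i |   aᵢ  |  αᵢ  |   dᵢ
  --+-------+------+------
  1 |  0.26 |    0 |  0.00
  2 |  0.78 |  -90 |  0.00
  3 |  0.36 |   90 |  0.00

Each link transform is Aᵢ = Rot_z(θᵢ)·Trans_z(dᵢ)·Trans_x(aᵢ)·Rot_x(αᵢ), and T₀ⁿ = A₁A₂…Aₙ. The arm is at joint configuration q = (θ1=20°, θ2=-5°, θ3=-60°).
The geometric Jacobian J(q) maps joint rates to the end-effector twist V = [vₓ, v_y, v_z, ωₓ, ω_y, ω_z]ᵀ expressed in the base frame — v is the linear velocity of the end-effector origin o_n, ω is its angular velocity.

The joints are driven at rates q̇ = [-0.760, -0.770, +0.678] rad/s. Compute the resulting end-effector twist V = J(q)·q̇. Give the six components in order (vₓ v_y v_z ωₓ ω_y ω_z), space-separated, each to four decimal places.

o_n = [1.1716, 0.3374, 0.3118]
J₁: ẑ×o_n = [-0.3374, 1.1716, 0.0000], ω = ẑ
J2: z=[0.0000, 0.0000, 1.0000] o=[0.2443, 0.0889, 0.0000] → [-0.2485, 0.9273, 0.0000, 0.0000, 0.0000, 1.0000]
J3: z=[-0.2588, 0.9659, 0.0000] o=[0.9977, 0.2908, 0.0000] → [0.3011, 0.0807, -0.1800, -0.2588, 0.9659, 0.0000]
V = J·q̇ = [0.6519, -1.5497, -0.1220, -0.1755, 0.6549, -1.5300]

0.6519 -1.5497 -0.1220 -0.1755 0.6549 -1.5300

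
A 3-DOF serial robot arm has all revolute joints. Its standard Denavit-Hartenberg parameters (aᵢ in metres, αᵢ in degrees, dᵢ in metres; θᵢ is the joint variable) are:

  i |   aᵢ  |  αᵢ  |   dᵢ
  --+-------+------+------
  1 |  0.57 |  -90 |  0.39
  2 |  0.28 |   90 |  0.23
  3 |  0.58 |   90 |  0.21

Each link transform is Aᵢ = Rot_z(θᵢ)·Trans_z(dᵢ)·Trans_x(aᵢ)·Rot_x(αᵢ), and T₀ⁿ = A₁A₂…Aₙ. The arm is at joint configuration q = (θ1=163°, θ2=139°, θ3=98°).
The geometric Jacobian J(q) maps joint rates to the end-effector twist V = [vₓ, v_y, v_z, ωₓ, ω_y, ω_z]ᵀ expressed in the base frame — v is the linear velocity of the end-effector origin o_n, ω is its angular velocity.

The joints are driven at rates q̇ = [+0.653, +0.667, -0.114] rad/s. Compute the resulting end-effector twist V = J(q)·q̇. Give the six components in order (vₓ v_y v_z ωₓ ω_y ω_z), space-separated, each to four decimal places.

0.6249 -0.5813 -0.0345 -0.1235 -0.6597 0.7390

o_n = [-0.7682, -0.6062, 0.1008]
J₁: ẑ×o_n = [0.6062, -0.7682, 0.0000], ω = ẑ
J2: z=[-0.2924, -0.9563, 0.0000] o=[-0.5451, 0.1667, 0.3900] → [0.2766, -0.0846, 0.0126, -0.2924, -0.9563, 0.0000]
J3: z=[-0.6274, 0.1918, -0.7547] o=[-0.4103, -0.1151, 0.2063] → [-0.3909, 0.2039, 0.3768, -0.6274, 0.1918, -0.7547]
V = J·q̇ = [0.6249, -0.5813, -0.0345, -0.1235, -0.6597, 0.7390]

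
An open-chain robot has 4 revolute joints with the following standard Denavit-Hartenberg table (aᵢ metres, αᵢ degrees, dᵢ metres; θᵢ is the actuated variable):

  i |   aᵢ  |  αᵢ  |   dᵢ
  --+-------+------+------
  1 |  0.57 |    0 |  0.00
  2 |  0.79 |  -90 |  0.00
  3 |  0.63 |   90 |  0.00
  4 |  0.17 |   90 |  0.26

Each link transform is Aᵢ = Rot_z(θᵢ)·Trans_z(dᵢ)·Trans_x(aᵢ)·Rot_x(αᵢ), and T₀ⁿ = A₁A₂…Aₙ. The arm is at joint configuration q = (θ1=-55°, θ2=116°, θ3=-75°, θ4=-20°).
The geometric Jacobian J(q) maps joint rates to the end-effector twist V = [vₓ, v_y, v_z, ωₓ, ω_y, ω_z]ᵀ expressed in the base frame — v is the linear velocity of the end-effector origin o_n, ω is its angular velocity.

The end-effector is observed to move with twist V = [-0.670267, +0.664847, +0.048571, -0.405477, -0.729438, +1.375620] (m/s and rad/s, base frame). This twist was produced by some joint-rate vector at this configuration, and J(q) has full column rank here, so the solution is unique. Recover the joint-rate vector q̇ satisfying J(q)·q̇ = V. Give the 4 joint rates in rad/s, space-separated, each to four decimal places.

0.3430 0.8090 0.0010 0.8640

o_n = [0.7381, 0.1550, 0.8301]
J₁: ẑ×o_n = [-0.1550, 0.7381, 0.0000], ω = ẑ
J2: z=[0.0000, 0.0000, 1.0000] o=[0.3269, -0.4669, 0.0000] → [-0.6219, 0.4112, 0.0000, 0.0000, 0.0000, 1.0000]
J3: z=[-0.8746, 0.4848, 0.0000] o=[0.7099, 0.2240, 0.0000] → [0.4025, 0.7260, 0.0467, -0.8746, 0.4848, 0.0000]
J4: z=[-0.4683, -0.8448, 0.2588] o=[0.7890, 0.3666, 0.6085] → [-0.1324, 0.0906, 0.0562, -0.4683, -0.8448, 0.2588]
q̇ = J⁺·V = [0.3430, 0.8090, 0.0010, 0.8640]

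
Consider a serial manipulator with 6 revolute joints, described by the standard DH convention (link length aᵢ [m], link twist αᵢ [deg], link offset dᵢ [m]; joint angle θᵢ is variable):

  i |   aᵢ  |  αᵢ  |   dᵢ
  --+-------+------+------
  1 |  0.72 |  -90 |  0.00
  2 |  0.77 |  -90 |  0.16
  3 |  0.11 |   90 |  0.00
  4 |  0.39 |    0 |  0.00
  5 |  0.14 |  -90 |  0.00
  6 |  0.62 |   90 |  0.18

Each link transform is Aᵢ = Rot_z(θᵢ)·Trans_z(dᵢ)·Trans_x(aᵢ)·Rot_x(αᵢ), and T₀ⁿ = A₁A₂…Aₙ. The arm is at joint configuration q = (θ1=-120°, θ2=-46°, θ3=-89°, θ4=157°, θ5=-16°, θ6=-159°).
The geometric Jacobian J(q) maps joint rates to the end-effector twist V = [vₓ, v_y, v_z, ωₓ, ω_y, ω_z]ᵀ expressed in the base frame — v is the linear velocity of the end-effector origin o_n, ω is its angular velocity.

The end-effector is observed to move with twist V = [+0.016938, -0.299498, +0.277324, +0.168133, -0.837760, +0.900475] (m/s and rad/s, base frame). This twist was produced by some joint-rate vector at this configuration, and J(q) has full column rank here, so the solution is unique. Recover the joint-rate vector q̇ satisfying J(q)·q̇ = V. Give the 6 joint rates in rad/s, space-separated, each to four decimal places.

0.4220 0.1830 -0.3590 -0.5490 -0.2340 -0.6280

o_n = [-0.3318, -0.8600, 0.5770]
J₁: ẑ×o_n = [0.8600, -0.3318, 0.0000], ω = ẑ
J2: z=[0.8660, -0.5000, 0.0000] o=[-0.3600, -0.6235, 0.0000] → [-0.2885, -0.4997, -0.1906, 0.8660, -0.5000, 0.0000]
J3: z=[-0.3597, -0.6230, -0.6947] o=[-0.4889, -1.1668, 0.5539] → [0.1987, -0.1008, -0.0125, -0.3597, -0.6230, -0.6947]
J4: z=[0.3624, 0.5928, -0.7192] o=[-0.3943, -1.2229, 0.5553] → [0.2739, -0.0528, 0.0945, 0.3624, 0.5928, -0.7192]
J5: z=[0.3624, 0.5928, -0.7192] o=[-0.7578, -1.1346, 0.4449] → [0.2758, -0.3542, -0.1530, 0.3624, 0.5928, -0.7192]
J6: z=[-0.2616, 0.8054, 0.5320] o=[-0.8830, -1.1340, 0.3823] → [0.0110, 0.3441, -0.5156, -0.2616, 0.8054, 0.5320]
q̇ = J⁺·V = [0.4220, 0.1830, -0.3590, -0.5490, -0.2340, -0.6280]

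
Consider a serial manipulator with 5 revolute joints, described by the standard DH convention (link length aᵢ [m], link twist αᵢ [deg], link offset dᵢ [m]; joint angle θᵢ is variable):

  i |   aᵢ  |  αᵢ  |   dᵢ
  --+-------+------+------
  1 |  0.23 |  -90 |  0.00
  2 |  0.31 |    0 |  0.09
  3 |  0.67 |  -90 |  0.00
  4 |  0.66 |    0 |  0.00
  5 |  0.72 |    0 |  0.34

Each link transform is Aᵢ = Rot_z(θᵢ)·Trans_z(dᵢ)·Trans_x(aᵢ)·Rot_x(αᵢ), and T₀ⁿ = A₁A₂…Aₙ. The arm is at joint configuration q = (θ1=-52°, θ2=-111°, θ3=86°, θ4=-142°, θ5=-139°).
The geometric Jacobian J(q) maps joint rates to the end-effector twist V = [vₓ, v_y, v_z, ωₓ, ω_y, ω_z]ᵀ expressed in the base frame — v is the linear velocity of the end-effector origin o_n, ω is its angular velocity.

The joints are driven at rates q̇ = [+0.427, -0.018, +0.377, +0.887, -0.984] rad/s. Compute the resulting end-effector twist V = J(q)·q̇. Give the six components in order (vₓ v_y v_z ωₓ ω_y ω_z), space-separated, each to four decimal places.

o_n = [0.1562, -0.5417, 0.1027]
J₁: ẑ×o_n = [0.5417, 0.1562, -0.0000], ω = ẑ
J2: z=[0.7880, 0.6157, 0.0000] o=[0.1416, -0.1812, 0.0000] → [0.0632, -0.0809, -0.2930, 0.7880, 0.6157, 0.0000]
J3: z=[0.7880, 0.6157, 0.0000] o=[0.1441, -0.0383, 0.2894] → [-0.1150, 0.1471, -0.4041, 0.7880, 0.6157, 0.0000]
J4: z=[0.2602, -0.3330, -0.9063] o=[0.5180, -0.5168, 0.5726] → [0.1339, 0.4502, -0.1270, 0.2602, -0.3330, -0.9063]
J5: z=[0.2602, -0.3330, -0.9063] o=[0.5480, 0.1048, 0.3528] → [-0.5026, 0.4202, -0.2987, 0.2602, -0.3330, -0.9063]
V = J·q̇ = [0.8002, 0.1095, 0.0342, 0.2577, 0.2533, 0.5149]

0.8002 0.1095 0.0342 0.2577 0.2533 0.5149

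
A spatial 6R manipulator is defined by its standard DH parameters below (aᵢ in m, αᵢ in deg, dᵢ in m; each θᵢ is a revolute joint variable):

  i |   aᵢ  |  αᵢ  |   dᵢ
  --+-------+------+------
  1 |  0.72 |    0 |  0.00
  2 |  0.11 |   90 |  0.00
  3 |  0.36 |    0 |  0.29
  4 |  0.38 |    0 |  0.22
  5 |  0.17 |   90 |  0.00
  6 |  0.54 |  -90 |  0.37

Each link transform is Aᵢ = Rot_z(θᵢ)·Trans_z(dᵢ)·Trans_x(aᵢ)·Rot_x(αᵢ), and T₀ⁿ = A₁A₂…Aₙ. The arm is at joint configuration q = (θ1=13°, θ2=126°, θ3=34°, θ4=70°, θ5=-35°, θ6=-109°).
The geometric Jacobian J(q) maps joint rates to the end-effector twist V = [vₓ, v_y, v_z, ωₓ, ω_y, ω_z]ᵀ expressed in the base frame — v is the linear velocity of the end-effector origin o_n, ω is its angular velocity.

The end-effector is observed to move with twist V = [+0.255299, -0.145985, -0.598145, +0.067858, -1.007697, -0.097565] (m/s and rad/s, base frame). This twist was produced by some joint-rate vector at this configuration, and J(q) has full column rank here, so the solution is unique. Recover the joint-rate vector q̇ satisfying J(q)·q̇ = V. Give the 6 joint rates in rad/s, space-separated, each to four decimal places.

-0.7600 0.3890 -0.2480 -0.6810 0.2130 -0.7630

o_n = [0.2032, 0.5944, 0.4320]
J₁: ẑ×o_n = [-0.5944, 0.2032, 0.0000], ω = ẑ
J2: z=[0.0000, 0.0000, 1.0000] o=[0.7015, 0.1620, 0.0000] → [-0.4325, -0.4984, 0.0000, 0.0000, 0.0000, 1.0000]
J3: z=[0.6561, 0.7547, 0.0000] o=[0.6185, 0.2341, 0.0000] → [0.3260, -0.2834, 0.5499, 0.6561, 0.7547, 0.0000]
J4: z=[0.6561, 0.7547, 0.0000] o=[0.5835, 0.6488, 0.2013] → [0.1741, -0.1513, 0.2514, 0.6561, 0.7547, 0.0000]
J5: z=[0.6561, 0.7547, 0.0000] o=[0.7973, 0.7545, 0.5700] → [-0.1042, 0.0905, 0.3433, 0.6561, 0.7547, 0.0000]
J6: z=[-0.7046, 0.6125, -0.3584] o=[0.7513, 0.7945, 0.7287] → [-0.2534, -0.0126, 0.4767, -0.7046, 0.6125, -0.3584]
q̇ = J⁺·V = [-0.7600, 0.3890, -0.2480, -0.6810, 0.2130, -0.7630]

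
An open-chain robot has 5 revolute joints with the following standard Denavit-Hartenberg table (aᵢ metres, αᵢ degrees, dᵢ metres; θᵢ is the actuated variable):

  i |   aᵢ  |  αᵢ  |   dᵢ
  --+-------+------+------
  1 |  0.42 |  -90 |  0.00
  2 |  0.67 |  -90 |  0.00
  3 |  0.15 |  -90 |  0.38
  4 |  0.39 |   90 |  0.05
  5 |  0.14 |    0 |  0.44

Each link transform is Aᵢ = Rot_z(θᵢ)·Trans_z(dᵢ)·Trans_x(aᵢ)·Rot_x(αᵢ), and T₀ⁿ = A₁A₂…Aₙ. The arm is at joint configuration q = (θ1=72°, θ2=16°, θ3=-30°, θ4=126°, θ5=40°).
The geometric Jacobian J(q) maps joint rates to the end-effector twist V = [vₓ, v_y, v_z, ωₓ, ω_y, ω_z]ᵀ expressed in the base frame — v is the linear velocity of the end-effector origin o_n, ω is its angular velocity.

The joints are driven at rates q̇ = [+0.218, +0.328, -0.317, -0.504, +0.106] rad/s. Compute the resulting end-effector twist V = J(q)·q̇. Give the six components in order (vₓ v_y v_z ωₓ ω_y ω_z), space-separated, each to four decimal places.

-0.4268 0.4425 -0.4390 -0.7883 0.1864 0.6316

o_n = [0.4422, 1.3143, 0.0150]
J₁: ẑ×o_n = [-1.3143, 0.4422, 0.0000], ω = ẑ
J2: z=[-0.9511, 0.3090, 0.0000] o=[0.1298, 0.3994, 0.0000] → [0.0046, 0.0143, -0.9667, -0.9511, 0.3090, 0.0000]
J3: z=[-0.0852, -0.2621, -0.9613] o=[0.3288, 1.0120, -0.1847] → [0.2383, -0.0920, 0.0040, -0.0852, -0.2621, -0.9613]
J4: z=[0.9722, 0.1895, -0.1378] o=[0.2637, 1.0543, -0.5858] → [0.1497, -0.6087, 0.2190, 0.9722, 0.1895, -0.1378]
J5: z=[-0.1265, 0.9196, 0.3719] o=[0.3892, 0.9296, -0.2346] → [0.0865, 0.0513, -0.0974, -0.1265, 0.9196, 0.3719]
V = J·q̇ = [-0.4268, 0.4425, -0.4390, -0.7883, 0.1864, 0.6316]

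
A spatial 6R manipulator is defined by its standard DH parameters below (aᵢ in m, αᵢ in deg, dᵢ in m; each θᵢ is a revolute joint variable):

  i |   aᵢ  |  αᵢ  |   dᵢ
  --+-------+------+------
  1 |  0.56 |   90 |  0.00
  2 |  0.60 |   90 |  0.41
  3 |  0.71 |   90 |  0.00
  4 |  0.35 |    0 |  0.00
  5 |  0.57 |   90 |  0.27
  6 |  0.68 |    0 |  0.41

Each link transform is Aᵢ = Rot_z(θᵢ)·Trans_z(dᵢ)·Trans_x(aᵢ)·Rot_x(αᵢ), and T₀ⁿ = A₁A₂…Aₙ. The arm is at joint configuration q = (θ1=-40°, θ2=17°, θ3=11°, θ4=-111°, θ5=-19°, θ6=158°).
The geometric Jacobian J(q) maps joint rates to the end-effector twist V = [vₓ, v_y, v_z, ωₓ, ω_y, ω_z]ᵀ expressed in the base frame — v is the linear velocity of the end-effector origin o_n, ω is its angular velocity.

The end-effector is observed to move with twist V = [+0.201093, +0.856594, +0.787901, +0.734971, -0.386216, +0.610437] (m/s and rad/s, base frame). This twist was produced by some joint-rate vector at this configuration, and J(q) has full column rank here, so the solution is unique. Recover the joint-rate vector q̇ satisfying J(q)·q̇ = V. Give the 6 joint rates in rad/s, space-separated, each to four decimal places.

o_n = [1.1902, -0.9385, 0.3096]
J₁: ẑ×o_n = [0.9385, 1.1902, -0.0000], ω = ẑ
J2: z=[-0.6428, -0.7660, 0.0000] o=[0.4290, -0.3600, 0.0000] → [-0.2372, 0.1990, 0.9550, -0.6428, -0.7660, 0.0000]
J3: z=[0.2240, -0.1879, -0.9563] o=[0.6050, -1.0429, 0.1754] → [0.0745, -0.5897, 0.1333, 0.2240, -0.1879, -0.9563]
J4: z=[0.7708, 0.6347, 0.0558] o=[1.0285, -1.5751, 0.3792] → [-0.0797, 0.0626, 0.3880, 0.7708, 0.6347, 0.0558]
J5: z=[0.7708, 0.6347, 0.0558] o=[0.8805, -1.4196, 0.6557] → [-0.2465, 0.2840, 0.1742, 0.7708, 0.6347, 0.0558]
J6: z=[-0.3130, 0.4534, -0.8346] o=[0.7722, -0.8916, 0.9831] → [-0.3446, -0.5596, -0.1748, -0.3130, 0.4534, -0.8346]
q̇ = J⁺·V = [0.1750, 0.4710, 0.4610, -0.1790, 0.9870, -0.9960]

0.1750 0.4710 0.4610 -0.1790 0.9870 -0.9960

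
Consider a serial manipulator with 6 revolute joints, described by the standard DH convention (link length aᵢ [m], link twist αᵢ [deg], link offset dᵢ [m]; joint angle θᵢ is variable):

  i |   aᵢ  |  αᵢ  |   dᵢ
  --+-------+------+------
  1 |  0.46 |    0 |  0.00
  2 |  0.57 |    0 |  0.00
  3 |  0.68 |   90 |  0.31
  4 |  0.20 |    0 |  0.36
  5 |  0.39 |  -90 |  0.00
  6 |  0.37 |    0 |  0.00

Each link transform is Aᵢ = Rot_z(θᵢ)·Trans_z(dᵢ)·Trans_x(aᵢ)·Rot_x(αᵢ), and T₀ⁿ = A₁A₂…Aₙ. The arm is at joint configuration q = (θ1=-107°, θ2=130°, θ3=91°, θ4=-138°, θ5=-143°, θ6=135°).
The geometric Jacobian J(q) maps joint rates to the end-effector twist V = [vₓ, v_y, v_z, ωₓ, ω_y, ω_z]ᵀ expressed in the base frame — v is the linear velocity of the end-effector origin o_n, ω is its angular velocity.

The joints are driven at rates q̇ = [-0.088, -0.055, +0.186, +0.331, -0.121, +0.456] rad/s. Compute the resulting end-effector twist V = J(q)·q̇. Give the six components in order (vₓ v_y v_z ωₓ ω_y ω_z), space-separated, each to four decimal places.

0.0806 -0.0250 -0.1612 0.3739 -0.3235 0.1300

o_n = [0.2540, 0.3306, 0.3022]
J₁: ẑ×o_n = [-0.3306, 0.2540, 0.0000], ω = ẑ
J2: z=[0.0000, 0.0000, 1.0000] o=[-0.1345, -0.4399, 0.0000] → [-0.7705, 0.3885, 0.0000, 0.0000, 0.0000, 1.0000]
J3: z=[0.0000, 0.0000, 1.0000] o=[0.3902, -0.2172, 0.0000] → [-0.5478, -0.1362, 0.0000, 0.0000, 0.0000, 1.0000]
J4: z=[0.9135, 0.4067, 0.0000] o=[0.1136, 0.4040, 0.3100] → [-0.0032, 0.0071, -0.1241, 0.9135, 0.4067, 0.0000]
J5: z=[0.9135, 0.4067, 0.0000] o=[0.5029, 0.4147, 0.1762] → [0.0513, -0.1151, 0.0245, 0.9135, 0.4067, 0.0000]
J6: z=[0.3993, -0.8968, 0.1908] o=[0.4727, 0.4827, 0.5590] → [0.2593, 0.0608, -0.2568, 0.3993, -0.8968, 0.1908]
V = J·q̇ = [0.0806, -0.0250, -0.1612, 0.3739, -0.3235, 0.1300]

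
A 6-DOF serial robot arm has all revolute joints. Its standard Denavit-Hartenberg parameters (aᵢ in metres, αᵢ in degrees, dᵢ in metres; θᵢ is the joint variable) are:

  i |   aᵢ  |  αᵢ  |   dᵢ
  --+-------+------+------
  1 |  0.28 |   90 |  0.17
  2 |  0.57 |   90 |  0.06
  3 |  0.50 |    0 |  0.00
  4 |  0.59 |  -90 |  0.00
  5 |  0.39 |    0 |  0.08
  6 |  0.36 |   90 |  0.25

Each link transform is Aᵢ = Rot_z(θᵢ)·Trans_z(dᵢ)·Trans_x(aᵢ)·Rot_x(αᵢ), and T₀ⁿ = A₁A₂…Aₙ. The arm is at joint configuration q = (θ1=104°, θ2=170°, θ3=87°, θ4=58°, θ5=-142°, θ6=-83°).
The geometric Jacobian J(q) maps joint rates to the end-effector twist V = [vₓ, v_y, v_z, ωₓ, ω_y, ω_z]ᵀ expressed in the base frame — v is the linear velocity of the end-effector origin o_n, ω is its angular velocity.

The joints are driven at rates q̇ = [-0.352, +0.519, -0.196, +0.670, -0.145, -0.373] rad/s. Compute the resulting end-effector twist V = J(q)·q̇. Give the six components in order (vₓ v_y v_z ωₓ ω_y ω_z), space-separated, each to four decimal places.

-0.0099 -0.3137 -0.3471 0.9662 0.0242 0.1664

o_n = [0.3204, -0.0237, 0.2224]
J₁: ẑ×o_n = [0.0237, 0.3204, -0.0000], ω = ẑ
J2: z=[0.9703, 0.2419, 0.0000] o=[-0.0677, 0.2717, 0.1700] → [0.0127, -0.0509, -0.3805, 0.9703, 0.2419, 0.0000]
J3: z=[-0.0420, 0.1685, 0.9848] o=[0.1263, -0.2585, 0.2690] → [-0.2390, 0.1892, -0.0426, -0.0420, 0.1685, 0.9848]
J4: z=[-0.0420, 0.1685, 0.9848] o=[0.6170, -0.1627, 0.2735] → [-0.1454, -0.2943, 0.0441, -0.0420, 0.1685, 0.9848]
J5: z=[-0.9315, 0.3499, -0.0996] o=[0.8302, 0.3810, 0.1896] → [-0.0288, 0.0814, 0.5554, -0.9315, 0.3499, -0.0996]
J6: z=[-0.9315, 0.3499, -0.0996] o=[0.6345, 0.1663, 0.4618] → [-0.1027, -0.1917, 0.2869, -0.9315, 0.3499, -0.0996]
V = J·q̇ = [-0.0099, -0.3137, -0.3471, 0.9662, 0.0242, 0.1664]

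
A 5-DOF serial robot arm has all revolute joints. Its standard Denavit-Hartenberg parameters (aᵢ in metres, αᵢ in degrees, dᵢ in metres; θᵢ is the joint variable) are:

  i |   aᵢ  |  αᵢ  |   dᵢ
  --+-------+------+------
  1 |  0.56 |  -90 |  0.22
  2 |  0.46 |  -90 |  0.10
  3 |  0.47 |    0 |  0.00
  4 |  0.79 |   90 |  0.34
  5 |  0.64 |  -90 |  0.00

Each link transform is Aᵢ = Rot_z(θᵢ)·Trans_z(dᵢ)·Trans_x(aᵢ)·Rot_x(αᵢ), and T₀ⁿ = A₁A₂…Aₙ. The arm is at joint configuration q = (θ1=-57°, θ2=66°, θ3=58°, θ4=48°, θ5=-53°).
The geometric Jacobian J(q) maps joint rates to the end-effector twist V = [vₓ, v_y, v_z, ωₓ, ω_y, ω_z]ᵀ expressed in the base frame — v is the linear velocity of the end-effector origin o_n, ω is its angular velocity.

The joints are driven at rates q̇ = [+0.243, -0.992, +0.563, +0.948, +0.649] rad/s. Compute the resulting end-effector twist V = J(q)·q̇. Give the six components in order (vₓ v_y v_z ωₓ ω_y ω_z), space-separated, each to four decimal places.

-0.0276 0.4877 2.0567 -1.5956 0.3072 -0.9415

o_n = [-0.7223, -1.5100, -0.0622]
J₁: ẑ×o_n = [1.5100, -0.7223, 0.0000], ω = ẑ
J2: z=[0.8387, 0.5446, 0.0000] o=[0.3050, -0.4697, 0.2200] → [-0.1537, 0.2367, -0.3130, 0.8387, 0.5446, 0.0000]
J3: z=[-0.4976, 0.7662, -0.4067] o=[0.4908, -0.5721, -0.2002] → [-0.2758, 0.5621, 1.3961, -0.4976, 0.7662, -0.4067]
J4: z=[-0.4976, 0.7662, -0.4067] o=[0.2117, -0.8741, -0.4278] → [0.0214, 0.5618, 1.0320, -0.4976, 0.7662, -0.4067]
J5: z=[-0.0182, -0.4780, -0.8782] o=[-0.6426, -0.9530, -0.3671] → [-0.6349, 0.0756, -0.0280, -0.0182, -0.4780, -0.8782]
V = J·q̇ = [-0.0276, 0.4877, 2.0567, -1.5956, 0.3072, -0.9415]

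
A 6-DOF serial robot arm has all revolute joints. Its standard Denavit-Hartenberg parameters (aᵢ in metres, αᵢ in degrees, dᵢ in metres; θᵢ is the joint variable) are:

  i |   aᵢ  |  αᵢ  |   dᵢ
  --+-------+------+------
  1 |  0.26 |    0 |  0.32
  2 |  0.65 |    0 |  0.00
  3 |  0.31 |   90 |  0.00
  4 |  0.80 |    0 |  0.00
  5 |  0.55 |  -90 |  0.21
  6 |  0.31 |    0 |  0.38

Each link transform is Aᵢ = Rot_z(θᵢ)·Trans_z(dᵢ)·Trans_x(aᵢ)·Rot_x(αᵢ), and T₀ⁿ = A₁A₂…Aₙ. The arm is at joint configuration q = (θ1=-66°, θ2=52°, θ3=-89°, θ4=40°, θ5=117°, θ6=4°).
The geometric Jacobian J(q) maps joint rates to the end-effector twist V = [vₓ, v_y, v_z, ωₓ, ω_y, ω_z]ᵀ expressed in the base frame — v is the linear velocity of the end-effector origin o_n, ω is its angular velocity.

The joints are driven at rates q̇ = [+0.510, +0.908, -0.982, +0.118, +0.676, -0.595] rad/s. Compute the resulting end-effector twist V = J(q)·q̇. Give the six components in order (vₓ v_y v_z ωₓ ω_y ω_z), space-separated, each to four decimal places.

0.1531 0.9710 -0.6686 -0.8259 -0.0479 0.9837

o_n = [0.5566, -0.3362, 0.8202]
J₁: ẑ×o_n = [0.3362, 0.5566, -0.0000], ω = ẑ
J2: z=[0.0000, 0.0000, 1.0000] o=[0.1058, -0.2375, 0.3200] → [0.0987, 0.4509, -0.0000, 0.0000, 0.0000, 1.0000]
J3: z=[0.0000, 0.0000, 1.0000] o=[0.7364, -0.3948, 0.3200] → [-0.0585, -0.1798, 0.0000, 0.0000, 0.0000, 1.0000]
J4: z=[-0.9744, 0.2250, 0.0000] o=[0.6667, -0.6968, 0.3200] → [0.1125, 0.4874, -0.3266, -0.9744, 0.2250, 0.0000]
J5: z=[-0.9744, 0.2250, 0.0000] o=[0.5289, -1.2940, 0.8342] → [-0.0032, -0.0137, -0.9394, -0.9744, 0.2250, 0.0000]
J6: z=[0.0879, 0.3807, -0.9205] o=[0.4381, -0.7534, 1.0491] → [0.2968, -0.0890, -0.0084, 0.0879, 0.3807, -0.9205]
V = J·q̇ = [0.1531, 0.9710, -0.6686, -0.8259, -0.0479, 0.9837]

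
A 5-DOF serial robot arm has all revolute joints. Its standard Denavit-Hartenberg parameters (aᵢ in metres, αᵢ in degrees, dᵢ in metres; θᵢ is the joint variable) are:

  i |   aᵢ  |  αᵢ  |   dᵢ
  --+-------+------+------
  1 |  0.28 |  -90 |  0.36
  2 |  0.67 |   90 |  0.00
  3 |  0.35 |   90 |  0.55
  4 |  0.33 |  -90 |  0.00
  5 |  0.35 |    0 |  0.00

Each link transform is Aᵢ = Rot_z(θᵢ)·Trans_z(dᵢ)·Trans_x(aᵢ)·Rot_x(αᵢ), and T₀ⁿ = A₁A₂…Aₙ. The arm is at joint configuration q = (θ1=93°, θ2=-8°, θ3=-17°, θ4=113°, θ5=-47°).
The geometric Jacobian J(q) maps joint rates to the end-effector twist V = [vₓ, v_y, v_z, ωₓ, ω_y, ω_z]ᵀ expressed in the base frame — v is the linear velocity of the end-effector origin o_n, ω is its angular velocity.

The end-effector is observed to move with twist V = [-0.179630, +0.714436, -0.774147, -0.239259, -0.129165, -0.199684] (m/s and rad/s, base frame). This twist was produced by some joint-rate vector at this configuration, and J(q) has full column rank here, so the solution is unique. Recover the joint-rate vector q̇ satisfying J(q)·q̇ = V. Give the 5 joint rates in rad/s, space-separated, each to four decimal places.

o_n = [0.2378, 0.8546, 1.5229]
J₁: ẑ×o_n = [-0.8546, 0.2378, 0.0000], ω = ẑ
J2: z=[-0.9986, -0.0523, 0.0000] o=[-0.0147, 0.2796, 0.3600] → [-0.0609, 1.1613, -0.5610, -0.9986, -0.0523, 0.0000]
J3: z=[0.0073, -0.1390, 0.9903] o=[-0.0494, 0.9422, 0.4532] → [-0.0619, 0.2765, 0.0393, 0.0073, -0.1390, 0.9903]
J4: z=[0.9701, -0.2391, -0.0407] o=[0.0395, 1.2021, 1.0445] → [-0.1285, -0.4722, -0.2897, 0.9701, -0.2391, -0.0407]
J5: z=[-0.2260, -0.8303, -0.5094] o=[0.0104, 1.0360, 1.3281] → [-0.2541, -0.0718, 0.2297, -0.2260, -0.8303, -0.5094]
q̇ = J⁺·V = [0.0730, 0.9580, -0.2800, 0.7260, -0.0670]

0.0730 0.9580 -0.2800 0.7260 -0.0670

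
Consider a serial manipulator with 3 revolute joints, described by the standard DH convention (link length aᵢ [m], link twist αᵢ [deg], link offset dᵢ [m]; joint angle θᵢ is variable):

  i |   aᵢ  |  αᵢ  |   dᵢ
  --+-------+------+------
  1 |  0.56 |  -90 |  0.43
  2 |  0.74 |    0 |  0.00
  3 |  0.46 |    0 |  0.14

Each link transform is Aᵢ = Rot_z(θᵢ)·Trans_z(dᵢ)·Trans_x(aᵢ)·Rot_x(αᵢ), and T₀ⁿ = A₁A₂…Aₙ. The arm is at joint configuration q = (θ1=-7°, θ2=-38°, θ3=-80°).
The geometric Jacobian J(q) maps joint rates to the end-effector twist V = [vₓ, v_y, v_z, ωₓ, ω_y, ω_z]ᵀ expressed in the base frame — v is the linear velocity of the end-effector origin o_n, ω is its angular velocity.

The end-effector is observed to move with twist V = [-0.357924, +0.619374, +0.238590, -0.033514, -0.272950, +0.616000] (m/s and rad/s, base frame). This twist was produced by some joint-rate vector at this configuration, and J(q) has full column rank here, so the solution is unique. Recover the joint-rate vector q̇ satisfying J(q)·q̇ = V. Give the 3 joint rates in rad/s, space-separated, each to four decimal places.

o_n = [0.9373, 0.0260, 1.2917]
J₁: ẑ×o_n = [-0.0260, 0.9373, 0.0000], ω = ẑ
J2: z=[0.1219, 0.9925, 0.0000] o=[0.5558, -0.0682, 0.4300] → [0.8553, -0.1050, -0.3672, 0.1219, 0.9925, 0.0000]
J3: z=[0.1219, 0.9925, 0.0000] o=[1.1346, -0.1393, 0.8856] → [0.4031, -0.0495, 0.2160, 0.1219, 0.9925, 0.0000]
q̇ = J⁺·V = [0.6160, -0.5110, 0.2360]

0.6160 -0.5110 0.2360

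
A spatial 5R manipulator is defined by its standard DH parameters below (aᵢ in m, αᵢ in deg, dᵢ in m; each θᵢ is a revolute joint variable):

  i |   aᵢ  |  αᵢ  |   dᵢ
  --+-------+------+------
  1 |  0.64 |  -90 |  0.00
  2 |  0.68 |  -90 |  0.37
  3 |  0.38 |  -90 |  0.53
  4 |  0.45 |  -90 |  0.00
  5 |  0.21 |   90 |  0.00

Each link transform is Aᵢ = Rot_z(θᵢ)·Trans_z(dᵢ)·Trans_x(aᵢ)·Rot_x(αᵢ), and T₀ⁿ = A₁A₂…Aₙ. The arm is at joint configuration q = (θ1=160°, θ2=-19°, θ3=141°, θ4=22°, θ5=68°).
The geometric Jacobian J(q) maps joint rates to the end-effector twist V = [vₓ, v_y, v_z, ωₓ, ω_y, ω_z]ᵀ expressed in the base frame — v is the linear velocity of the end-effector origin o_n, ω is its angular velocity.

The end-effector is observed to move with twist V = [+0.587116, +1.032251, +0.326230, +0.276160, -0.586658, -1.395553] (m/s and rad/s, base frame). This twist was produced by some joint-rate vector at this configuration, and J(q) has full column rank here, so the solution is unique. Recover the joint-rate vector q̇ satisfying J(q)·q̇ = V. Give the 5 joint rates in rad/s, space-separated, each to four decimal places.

o_n = [-0.7027, 0.6058, -0.2728]
J₁: ẑ×o_n = [-0.6058, -0.7027, 0.0000], ω = ẑ
J2: z=[-0.3420, -0.9397, 0.0000] o=[-0.6014, 0.2189, 0.0000] → [0.2563, -0.0933, -0.2275, -0.3420, -0.9397, 0.0000]
J3: z=[-0.3059, 0.1114, -0.9455] o=[-1.3321, 0.0911, 0.2214] → [0.4316, -0.7463, -0.2276, -0.3059, 0.1114, -0.9455]
J4: z=[0.2933, -0.9338, -0.2049] o=[-1.1501, 0.2793, -0.3759] → [-0.0294, -0.1219, 0.5136, 0.2933, -0.9338, -0.2049]
J5: z=[-0.0556, -0.2306, 0.9715] o=[-0.7206, 0.4025, -0.3221] → [-0.2089, 0.0202, -0.0072, -0.0556, -0.2306, 0.9715]
q̇ = J⁺·V = [-0.9840, 0.2910, -0.5970, 0.4870, -0.9020]

-0.9840 0.2910 -0.5970 0.4870 -0.9020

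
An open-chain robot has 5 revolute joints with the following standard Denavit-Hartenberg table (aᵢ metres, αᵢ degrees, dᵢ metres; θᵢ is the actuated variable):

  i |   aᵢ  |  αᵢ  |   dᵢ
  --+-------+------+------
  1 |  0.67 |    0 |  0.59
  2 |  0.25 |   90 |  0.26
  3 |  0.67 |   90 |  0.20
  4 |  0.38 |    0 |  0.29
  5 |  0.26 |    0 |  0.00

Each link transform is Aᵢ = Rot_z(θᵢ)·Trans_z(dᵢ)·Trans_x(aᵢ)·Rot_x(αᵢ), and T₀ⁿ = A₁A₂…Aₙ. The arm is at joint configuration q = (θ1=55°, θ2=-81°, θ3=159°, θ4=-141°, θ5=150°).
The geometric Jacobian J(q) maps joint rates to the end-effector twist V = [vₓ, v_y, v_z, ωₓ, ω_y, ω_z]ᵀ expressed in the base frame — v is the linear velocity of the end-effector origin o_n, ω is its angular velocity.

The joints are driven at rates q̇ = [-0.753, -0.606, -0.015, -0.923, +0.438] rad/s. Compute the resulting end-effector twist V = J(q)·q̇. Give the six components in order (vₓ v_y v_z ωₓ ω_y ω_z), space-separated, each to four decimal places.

o_n = [0.1719, 0.6507, 1.3470]
J₁: ẑ×o_n = [-0.6507, 0.1719, 0.0000], ω = ẑ
J2: z=[0.0000, 0.0000, 1.0000] o=[0.3843, 0.5488, 0.5900] → [-0.1019, -0.2124, 0.0000, 0.0000, 0.0000, 1.0000]
J3: z=[-0.4384, -0.8988, 0.0000] o=[0.6090, 0.4392, 0.8500] → [-0.4467, 0.2179, -0.4856, -0.4384, -0.8988, 0.0000]
J4: z=[0.3221, -0.1571, 0.9336] o=[-0.0409, 0.5337, 1.0901] → [-0.1496, 0.1158, 0.0711, 0.3221, -0.1571, 0.9336]
J5: z=[0.3221, -0.1571, 0.9336] o=[0.4052, 0.5822, 1.2550] → [-0.0784, -0.2475, -0.0146, 0.3221, -0.1571, 0.9336]
V = J·q̇ = [0.6622, -0.2192, -0.0647, -0.1496, 0.0897, -1.8118]

0.6622 -0.2192 -0.0647 -0.1496 0.0897 -1.8118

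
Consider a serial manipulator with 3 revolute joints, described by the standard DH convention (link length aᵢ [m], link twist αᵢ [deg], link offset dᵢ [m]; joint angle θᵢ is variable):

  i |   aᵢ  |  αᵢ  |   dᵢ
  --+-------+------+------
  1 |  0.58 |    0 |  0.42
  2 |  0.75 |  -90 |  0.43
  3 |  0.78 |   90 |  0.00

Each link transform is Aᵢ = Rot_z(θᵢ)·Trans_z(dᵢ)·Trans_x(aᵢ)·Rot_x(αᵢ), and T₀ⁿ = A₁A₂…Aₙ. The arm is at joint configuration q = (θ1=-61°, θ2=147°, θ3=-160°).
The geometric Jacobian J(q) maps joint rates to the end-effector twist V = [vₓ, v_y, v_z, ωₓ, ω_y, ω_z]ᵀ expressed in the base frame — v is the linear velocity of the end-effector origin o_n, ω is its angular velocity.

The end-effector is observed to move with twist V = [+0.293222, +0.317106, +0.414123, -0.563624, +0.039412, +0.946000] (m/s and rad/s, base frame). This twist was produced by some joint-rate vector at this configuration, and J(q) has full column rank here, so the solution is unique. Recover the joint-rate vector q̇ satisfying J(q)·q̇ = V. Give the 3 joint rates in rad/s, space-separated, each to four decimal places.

0.5890 0.3570 0.5650

o_n = [0.2824, -0.4903, 1.1168]
J₁: ẑ×o_n = [0.4903, 0.2824, -0.0000], ω = ẑ
J2: z=[0.0000, 0.0000, 1.0000] o=[0.2812, -0.5073, 0.4200] → [-0.0170, 0.0012, 0.0000, 0.0000, 0.0000, 1.0000]
J3: z=[-0.9976, 0.0698, 0.0000] o=[0.3335, 0.2409, 0.8500] → [0.0186, 0.2661, 0.7330, -0.9976, 0.0698, 0.0000]
q̇ = J⁺·V = [0.5890, 0.3570, 0.5650]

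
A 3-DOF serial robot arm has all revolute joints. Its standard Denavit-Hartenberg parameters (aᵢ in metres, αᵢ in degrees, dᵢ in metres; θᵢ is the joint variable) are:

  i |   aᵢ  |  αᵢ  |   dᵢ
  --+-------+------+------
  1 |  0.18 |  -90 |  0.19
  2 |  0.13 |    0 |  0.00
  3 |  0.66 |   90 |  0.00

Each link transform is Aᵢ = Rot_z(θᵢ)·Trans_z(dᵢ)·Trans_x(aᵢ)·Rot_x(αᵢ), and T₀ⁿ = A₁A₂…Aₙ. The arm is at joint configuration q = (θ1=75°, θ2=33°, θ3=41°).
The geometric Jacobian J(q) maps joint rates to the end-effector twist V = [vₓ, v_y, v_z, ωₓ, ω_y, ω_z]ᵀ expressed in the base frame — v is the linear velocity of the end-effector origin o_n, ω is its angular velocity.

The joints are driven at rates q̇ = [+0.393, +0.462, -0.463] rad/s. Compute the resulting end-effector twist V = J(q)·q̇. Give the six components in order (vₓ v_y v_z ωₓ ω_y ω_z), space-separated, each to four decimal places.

-0.1871 0.0169 -0.0502 0.0010 -0.0003 0.3930

o_n = [0.1219, 0.4549, -0.5152]
J₁: ẑ×o_n = [-0.4549, 0.1219, 0.0000], ω = ẑ
J2: z=[-0.9659, 0.2588, 0.0000] o=[0.0466, 0.1739, 0.1900] → [-0.1825, -0.6812, -0.2909, -0.9659, 0.2588, 0.0000]
J3: z=[-0.9659, 0.2588, 0.0000] o=[0.0748, 0.2792, 0.1192] → [-0.1642, -0.6128, -0.1819, -0.9659, 0.2588, 0.0000]
V = J·q̇ = [-0.1871, 0.0169, -0.0502, 0.0010, -0.0003, 0.3930]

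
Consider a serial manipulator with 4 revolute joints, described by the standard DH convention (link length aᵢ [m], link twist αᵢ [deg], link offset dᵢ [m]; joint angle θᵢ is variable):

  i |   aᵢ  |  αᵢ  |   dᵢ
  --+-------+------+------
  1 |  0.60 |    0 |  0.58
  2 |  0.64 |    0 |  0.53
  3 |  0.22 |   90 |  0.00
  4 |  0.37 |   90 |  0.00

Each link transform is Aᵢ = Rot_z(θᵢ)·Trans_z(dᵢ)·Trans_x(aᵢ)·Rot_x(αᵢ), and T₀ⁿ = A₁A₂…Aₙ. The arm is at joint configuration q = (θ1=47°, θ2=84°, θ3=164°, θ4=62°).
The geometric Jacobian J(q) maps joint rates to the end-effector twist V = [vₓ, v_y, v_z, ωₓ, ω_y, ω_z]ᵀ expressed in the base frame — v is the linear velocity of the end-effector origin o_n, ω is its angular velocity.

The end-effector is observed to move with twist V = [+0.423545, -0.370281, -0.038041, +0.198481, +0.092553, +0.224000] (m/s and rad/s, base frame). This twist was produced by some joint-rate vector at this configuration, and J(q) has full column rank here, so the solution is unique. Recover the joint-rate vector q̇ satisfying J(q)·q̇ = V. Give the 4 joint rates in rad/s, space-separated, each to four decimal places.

-0.7780 0.8360 0.1660 -0.2190

o_n = [0.1557, 0.5650, 1.4367]
J₁: ẑ×o_n = [-0.5650, 0.1557, 0.0000], ω = ẑ
J2: z=[0.0000, 0.0000, 1.0000] o=[0.4092, 0.4388, 0.5800] → [-0.1262, -0.2535, 0.0000, 0.0000, 0.0000, 1.0000]
J3: z=[0.0000, 0.0000, 1.0000] o=[-0.0107, 0.9218, 1.1100] → [0.3568, 0.1664, -0.0000, 0.0000, 0.0000, 1.0000]
J4: z=[-0.9063, -0.4226, 0.0000] o=[0.0823, 0.7224, 1.1100] → [-0.1381, 0.2961, 0.1737, -0.9063, -0.4226, 0.0000]
q̇ = J⁺·V = [-0.7780, 0.8360, 0.1660, -0.2190]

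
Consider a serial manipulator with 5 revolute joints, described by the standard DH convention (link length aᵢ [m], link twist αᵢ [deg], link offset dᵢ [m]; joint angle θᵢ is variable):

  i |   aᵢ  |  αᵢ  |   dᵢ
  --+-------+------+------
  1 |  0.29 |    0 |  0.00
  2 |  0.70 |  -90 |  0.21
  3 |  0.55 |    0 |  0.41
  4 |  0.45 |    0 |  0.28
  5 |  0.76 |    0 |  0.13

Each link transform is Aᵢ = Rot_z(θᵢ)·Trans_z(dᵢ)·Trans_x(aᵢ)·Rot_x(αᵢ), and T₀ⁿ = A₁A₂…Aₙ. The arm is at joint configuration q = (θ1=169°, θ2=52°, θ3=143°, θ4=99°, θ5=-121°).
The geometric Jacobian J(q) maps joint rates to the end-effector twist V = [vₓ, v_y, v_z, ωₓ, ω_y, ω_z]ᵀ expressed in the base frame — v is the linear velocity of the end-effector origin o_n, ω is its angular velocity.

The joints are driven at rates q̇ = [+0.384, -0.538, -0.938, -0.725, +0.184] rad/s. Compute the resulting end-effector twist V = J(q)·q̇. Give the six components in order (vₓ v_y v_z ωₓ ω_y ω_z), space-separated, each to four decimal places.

-0.5448 -0.6342 -1.3423 -0.9703 1.1162 -0.1540

o_n = [0.5114, -0.3392, -0.3751]
J₁: ẑ×o_n = [0.3392, 0.5114, -0.0000], ω = ẑ
J2: z=[0.0000, 0.0000, 1.0000] o=[-0.2847, 0.0553, 0.0000] → [0.3945, 0.7960, -0.0000, 0.0000, 0.0000, 1.0000]
J3: z=[0.6561, -0.7547, 0.0000] o=[-0.8130, -0.4039, 0.2100] → [0.4416, 0.3839, 1.0419, 0.6561, -0.7547, 0.0000]
J4: z=[0.6561, -0.7547, 0.0000] o=[-0.2125, -0.4252, -0.1210] → [0.1918, 0.1667, 0.6027, 0.6561, -0.7547, 0.0000]
J5: z=[0.6561, -0.7547, 0.0000] o=[0.1307, -0.4979, 0.2763] → [0.4917, 0.4274, 0.3914, 0.6561, -0.7547, 0.0000]
V = J·q̇ = [-0.5448, -0.6342, -1.3423, -0.9703, 1.1162, -0.1540]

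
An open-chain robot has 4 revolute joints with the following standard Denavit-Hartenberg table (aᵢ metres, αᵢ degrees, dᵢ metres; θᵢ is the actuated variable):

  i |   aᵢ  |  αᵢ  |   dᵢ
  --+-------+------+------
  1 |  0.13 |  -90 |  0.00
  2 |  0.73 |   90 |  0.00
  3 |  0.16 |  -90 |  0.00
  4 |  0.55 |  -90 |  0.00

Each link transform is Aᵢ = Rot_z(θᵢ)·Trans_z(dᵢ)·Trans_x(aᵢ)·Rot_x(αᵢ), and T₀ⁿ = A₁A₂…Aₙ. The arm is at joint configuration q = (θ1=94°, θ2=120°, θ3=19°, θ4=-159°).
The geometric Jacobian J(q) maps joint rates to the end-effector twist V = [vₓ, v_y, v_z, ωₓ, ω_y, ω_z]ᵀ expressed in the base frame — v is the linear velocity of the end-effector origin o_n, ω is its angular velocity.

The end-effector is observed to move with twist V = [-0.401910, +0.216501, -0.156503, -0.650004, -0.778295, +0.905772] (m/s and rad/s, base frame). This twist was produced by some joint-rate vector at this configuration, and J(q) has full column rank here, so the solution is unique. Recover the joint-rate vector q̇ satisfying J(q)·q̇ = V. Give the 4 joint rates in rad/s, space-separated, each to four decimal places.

0.2540 0.1250 -0.9590 0.6110

o_n = [0.1076, 0.1106, -0.4413]
J₁: ẑ×o_n = [-0.1106, 0.1076, 0.0000], ω = ẑ
J2: z=[-0.9976, -0.0698, 0.0000] o=[-0.0091, 0.1297, 0.0000] → [0.0308, -0.4402, 0.0272, -0.9976, -0.0698, 0.0000]
J3: z=[-0.0604, 0.8639, -0.5000] o=[0.0164, -0.2344, -0.6322] → [0.3374, -0.0341, -0.0997, -0.0604, 0.8639, -0.5000]
J4: z=[-0.9546, 0.0964, 0.2820] o=[-0.0303, -0.3135, -0.7632] → [-0.0885, 0.3462, -0.4181, -0.9546, 0.0964, 0.2820]
q̇ = J⁺·V = [0.2540, 0.1250, -0.9590, 0.6110]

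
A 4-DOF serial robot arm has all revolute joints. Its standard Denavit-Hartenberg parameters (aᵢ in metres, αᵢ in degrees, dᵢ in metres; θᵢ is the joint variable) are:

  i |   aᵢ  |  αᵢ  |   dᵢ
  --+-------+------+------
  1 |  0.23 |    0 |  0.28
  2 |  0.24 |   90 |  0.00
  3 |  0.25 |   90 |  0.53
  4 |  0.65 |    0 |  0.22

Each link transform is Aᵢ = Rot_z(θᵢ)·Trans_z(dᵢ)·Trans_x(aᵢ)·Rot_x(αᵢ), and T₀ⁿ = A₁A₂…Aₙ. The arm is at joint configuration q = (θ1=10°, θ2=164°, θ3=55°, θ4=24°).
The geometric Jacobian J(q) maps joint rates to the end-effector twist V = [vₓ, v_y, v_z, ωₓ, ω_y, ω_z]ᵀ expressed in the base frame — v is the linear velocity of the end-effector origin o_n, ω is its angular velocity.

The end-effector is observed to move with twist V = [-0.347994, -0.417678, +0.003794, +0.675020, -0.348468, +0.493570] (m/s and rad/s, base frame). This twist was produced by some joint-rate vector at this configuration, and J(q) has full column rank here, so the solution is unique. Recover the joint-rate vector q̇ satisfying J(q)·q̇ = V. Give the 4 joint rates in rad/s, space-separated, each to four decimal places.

0.2690 -0.2710 -0.2760 -0.8640

o_n = [-0.5897, 0.9245, 0.8450]
J₁: ẑ×o_n = [-0.9245, -0.5897, 0.0000], ω = ẑ
J2: z=[0.0000, 0.0000, 1.0000] o=[0.2265, 0.0399, 0.2800] → [-0.8845, -0.8162, 0.0000, 0.0000, 0.0000, 1.0000]
J3: z=[0.1045, 0.9945, 0.0000] o=[-0.0122, 0.0650, 0.2800] → [0.5619, -0.0591, 0.6642, 0.1045, 0.9945, 0.0000]
J4: z=[-0.8147, 0.0856, -0.5736] o=[-0.0994, 0.6071, 0.4848] → [0.2129, 0.5747, -0.2166, -0.8147, 0.0856, -0.5736]
q̇ = J⁺·V = [0.2690, -0.2710, -0.2760, -0.8640]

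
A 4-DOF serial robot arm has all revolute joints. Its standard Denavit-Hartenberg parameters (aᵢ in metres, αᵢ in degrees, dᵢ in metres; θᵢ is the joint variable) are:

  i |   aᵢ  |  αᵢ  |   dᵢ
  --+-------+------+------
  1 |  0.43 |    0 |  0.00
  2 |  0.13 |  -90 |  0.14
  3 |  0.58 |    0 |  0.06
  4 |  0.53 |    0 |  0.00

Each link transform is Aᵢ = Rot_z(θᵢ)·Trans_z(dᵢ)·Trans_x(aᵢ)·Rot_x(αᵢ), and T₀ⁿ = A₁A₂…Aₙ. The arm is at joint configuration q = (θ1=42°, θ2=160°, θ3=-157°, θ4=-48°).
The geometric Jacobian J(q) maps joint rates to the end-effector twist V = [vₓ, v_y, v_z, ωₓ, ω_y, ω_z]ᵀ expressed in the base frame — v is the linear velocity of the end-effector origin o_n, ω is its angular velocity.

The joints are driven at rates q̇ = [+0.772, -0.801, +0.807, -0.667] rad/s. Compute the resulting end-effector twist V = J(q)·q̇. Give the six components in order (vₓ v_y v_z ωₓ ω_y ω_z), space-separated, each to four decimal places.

-0.3546 0.1655 0.4981 0.0524 -0.1298 -0.0290

o_n = [1.1619, 0.5633, 0.1426]
J₁: ẑ×o_n = [-0.5633, 1.1619, 0.0000], ω = ẑ
J2: z=[0.0000, 0.0000, 1.0000] o=[0.3196, 0.2877, 0.0000] → [-0.2756, 0.8423, 0.0000, 0.0000, 0.0000, 1.0000]
J3: z=[0.3746, -0.9272, 0.0000] o=[0.1990, 0.2390, 0.1400] → [-0.0024, -0.0010, 1.0142, 0.3746, -0.9272, 0.0000]
J4: z=[0.3746, -0.9272, 0.0000] o=[0.7165, 0.3834, 0.3666] → [0.2077, 0.0839, 0.4803, 0.3746, -0.9272, 0.0000]
V = J·q̇ = [-0.3546, 0.1655, 0.4981, 0.0524, -0.1298, -0.0290]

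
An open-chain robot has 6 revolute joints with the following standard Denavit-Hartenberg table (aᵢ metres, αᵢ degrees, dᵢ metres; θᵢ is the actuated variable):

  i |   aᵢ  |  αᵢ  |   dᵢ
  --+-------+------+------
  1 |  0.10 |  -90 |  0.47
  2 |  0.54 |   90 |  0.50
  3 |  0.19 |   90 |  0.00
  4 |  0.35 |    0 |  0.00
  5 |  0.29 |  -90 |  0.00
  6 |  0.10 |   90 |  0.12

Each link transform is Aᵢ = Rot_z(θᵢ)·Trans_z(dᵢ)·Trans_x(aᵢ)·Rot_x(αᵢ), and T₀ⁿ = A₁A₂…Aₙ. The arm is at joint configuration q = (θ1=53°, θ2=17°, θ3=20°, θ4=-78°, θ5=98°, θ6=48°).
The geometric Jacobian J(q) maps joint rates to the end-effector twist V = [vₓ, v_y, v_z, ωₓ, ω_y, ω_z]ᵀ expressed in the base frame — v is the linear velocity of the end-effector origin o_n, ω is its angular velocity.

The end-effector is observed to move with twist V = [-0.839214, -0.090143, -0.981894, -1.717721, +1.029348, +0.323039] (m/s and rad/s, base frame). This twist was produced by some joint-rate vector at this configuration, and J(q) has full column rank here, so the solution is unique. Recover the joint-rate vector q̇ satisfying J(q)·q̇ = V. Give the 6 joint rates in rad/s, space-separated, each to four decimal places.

0.2270 0.5960 0.7460 -0.6700 -0.7200 -0.7620

o_n = [0.0314, 1.3052, 0.0637]
J₁: ẑ×o_n = [-1.3052, 0.0314, 0.0000], ω = ẑ
J2: z=[-0.7986, 0.6018, 0.0000] o=[0.0602, 0.0799, 0.4700] → [-0.2445, -0.3245, -0.9613, -0.7986, 0.6018, 0.0000]
J3: z=[0.1760, 0.2335, 0.9563] o=[-0.0284, 0.7932, 0.3121] → [-0.5477, 0.1009, 0.0761, 0.1760, 0.2335, 0.9563]
J4: z=[0.9473, -0.3043, -0.1000] o=[0.0225, 0.9687, 0.2599] → [0.0934, 0.1850, 0.3215, 0.9473, -0.3043, -0.1000]
J5: z=[0.9473, -0.3043, -0.1000] o=[-0.0183, 0.9559, -0.0875] → [-0.0111, -0.1481, 0.3460, 0.9473, -0.3043, -0.1000]
J6: z=[0.0738, -0.0964, 0.9926] o=[0.0721, 1.2307, -0.0675] → [-0.0866, -0.0501, 0.0016, 0.0738, -0.0964, 0.9926]
q̇ = J⁺·V = [0.2270, 0.5960, 0.7460, -0.6700, -0.7200, -0.7620]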